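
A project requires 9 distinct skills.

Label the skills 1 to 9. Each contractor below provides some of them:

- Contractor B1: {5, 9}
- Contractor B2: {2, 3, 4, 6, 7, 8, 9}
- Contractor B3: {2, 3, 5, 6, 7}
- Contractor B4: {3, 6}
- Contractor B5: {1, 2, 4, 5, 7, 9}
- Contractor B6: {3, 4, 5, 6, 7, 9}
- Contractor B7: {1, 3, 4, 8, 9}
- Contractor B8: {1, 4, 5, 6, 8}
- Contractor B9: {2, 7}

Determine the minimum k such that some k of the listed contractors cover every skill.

B2 and B5 together: B2 ∪ B5 = {1, 2, 3, 4, 5, 6, 7, 8, 9} — every skill is covered.
No single contractor has all 9 skills (the largest, B2, has 7), so 2 is optimal.

2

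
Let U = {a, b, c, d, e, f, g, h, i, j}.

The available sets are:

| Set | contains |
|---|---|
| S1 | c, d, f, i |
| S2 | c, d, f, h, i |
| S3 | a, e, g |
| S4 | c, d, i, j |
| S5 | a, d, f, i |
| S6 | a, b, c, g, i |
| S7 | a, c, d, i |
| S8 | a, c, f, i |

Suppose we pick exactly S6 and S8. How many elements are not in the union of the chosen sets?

Union of S6, S8 = {a, b, c, f, g, i}.
Not covered: d, e, h, j — 4 elements.

4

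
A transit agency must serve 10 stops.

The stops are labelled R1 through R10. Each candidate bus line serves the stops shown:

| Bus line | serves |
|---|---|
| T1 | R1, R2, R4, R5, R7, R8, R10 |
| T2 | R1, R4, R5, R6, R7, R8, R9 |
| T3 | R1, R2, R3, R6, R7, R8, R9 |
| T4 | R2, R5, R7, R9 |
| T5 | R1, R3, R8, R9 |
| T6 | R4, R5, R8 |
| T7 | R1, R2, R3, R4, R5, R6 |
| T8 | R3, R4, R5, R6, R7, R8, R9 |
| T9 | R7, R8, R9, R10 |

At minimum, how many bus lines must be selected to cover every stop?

2

T1 and T3 together: T1 ∪ T3 = {R1, R2, R3, R4, R5, R6, R7, R8, R9, R10} — every stop is covered.
No single bus line has all 10 stops (the largest, T1, has 7), so 2 is optimal.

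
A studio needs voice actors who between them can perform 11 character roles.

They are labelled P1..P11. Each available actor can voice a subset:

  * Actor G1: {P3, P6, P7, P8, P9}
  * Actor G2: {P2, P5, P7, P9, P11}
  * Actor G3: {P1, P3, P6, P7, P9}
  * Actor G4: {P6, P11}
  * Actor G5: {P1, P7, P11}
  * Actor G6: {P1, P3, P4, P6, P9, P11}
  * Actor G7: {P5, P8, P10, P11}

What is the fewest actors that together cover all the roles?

G2 and G6 and G7 together: G2 ∪ G6 ∪ G7 = {P1, P2, P3, P4, P5, P6, P7, P8, P9, P10, P11} — every role is covered.
Only G2 contains P2, so G2 is forced; the remaining 6 roles need at least 2 more actors (each remaining actor adds at most 4) — so at least 3 actors are needed, and 3 is optimal.

3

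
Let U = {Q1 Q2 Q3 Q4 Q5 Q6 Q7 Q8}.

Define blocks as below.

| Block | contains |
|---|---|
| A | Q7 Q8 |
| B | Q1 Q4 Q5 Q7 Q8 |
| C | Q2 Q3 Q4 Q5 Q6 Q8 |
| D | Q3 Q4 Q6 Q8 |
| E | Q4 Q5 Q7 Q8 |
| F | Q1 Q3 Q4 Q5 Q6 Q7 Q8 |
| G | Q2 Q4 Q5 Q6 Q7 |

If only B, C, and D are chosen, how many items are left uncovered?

0

Union of B, C, D = {Q1, Q2, Q3, Q4, Q5, Q6, Q7, Q8} — that's every item, so 0 are uncovered.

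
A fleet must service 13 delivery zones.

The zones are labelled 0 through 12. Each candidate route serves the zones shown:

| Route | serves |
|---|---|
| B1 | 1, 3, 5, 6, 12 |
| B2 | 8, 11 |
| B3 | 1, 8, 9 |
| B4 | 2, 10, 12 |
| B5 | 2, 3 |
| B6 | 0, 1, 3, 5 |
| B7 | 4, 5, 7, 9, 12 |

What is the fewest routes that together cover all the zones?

5

B1 and B2 and B4 and B6 and B7 together: B1 ∪ B2 ∪ B4 ∪ B6 ∪ B7 = {0, 1, 2, 3, 4, 5, 6, 7, 8, 9, 10, 11, 12} — every zone is covered.
No 4 of the 7 routes cover everything (all 35 combinations miss at least one zone), so 5 is optimal.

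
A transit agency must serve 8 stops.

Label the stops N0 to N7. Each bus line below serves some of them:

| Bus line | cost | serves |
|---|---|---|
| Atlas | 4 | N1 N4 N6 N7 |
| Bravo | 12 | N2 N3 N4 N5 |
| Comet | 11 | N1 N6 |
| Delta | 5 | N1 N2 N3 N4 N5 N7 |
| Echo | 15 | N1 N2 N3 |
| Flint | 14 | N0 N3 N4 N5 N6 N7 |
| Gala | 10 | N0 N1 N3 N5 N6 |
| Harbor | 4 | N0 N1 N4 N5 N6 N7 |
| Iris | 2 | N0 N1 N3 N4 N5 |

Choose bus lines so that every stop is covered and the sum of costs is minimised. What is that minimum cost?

Delta, Harbor together cover every stop (Delta ∪ Harbor = {N0, N1, N2, N3, N4, N5, N6, N7}); total cost 5 + 4 = 9.
The greedy pick Iris, Atlas, Delta costs 11; no covering selection beats 9.

9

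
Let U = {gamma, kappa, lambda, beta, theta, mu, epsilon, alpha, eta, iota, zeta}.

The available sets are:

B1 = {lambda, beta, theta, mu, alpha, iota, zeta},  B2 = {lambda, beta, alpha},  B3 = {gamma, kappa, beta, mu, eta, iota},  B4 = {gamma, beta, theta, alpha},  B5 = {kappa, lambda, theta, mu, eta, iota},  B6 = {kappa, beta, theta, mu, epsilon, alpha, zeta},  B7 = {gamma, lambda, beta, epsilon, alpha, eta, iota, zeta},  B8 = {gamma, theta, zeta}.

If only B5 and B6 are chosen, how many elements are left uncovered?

Union of B5, B6 = {kappa, lambda, beta, theta, mu, epsilon, alpha, eta, iota, zeta}.
Not covered: gamma — 1 element.

1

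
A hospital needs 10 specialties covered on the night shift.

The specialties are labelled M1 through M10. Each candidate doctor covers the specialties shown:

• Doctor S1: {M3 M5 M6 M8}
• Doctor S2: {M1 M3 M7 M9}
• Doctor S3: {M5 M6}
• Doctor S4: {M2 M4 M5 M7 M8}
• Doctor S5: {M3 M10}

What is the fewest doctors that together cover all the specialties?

S1 and S2 and S4 and S5 together: S1 ∪ S2 ∪ S4 ∪ S5 = {M1, M2, M3, M4, M5, M6, M7, M8, M9, M10} — every specialty is covered.
No 3 of the 5 doctors cover everything (all 10 combinations miss at least one specialty), so 4 is optimal.

4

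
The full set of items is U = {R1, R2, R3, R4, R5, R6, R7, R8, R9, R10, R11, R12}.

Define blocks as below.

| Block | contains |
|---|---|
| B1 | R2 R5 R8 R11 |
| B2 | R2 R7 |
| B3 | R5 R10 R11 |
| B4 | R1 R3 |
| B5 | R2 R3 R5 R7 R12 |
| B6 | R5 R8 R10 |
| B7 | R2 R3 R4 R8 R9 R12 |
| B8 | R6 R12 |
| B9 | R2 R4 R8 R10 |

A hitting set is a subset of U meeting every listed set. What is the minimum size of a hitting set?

4

H = {R2, R3, R5, R12} meets every block (each contains at least one member of H), and |H| = 4.
The blocks B2, B3, B4, B8 are pairwise disjoint, so any hitting set needs a separate item for each — at least 4. Hence 4 is optimal.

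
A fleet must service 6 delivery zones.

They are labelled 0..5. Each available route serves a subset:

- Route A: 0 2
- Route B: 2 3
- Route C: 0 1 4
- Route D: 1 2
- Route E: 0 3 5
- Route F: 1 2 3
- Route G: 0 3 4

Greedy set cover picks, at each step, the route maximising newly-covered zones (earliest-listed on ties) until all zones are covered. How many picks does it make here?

Greedy: pick C (covers 3 new) → pick B (covers 2 new) → pick E (covers 1 new). Total picks: 3.

3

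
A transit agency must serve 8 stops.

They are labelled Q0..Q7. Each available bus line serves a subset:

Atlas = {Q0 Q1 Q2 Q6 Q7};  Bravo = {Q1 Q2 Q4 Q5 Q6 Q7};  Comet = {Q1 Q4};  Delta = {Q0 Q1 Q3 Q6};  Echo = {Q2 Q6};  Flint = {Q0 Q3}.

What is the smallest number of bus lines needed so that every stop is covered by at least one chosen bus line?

2

Take {Bravo, Delta}. Their union is {Q0, Q1, Q2, Q3, Q4, Q5, Q6, Q7}, which is all 8 stops.
No single bus line has all 8 stops (the largest, Bravo, has 6), so 2 is optimal.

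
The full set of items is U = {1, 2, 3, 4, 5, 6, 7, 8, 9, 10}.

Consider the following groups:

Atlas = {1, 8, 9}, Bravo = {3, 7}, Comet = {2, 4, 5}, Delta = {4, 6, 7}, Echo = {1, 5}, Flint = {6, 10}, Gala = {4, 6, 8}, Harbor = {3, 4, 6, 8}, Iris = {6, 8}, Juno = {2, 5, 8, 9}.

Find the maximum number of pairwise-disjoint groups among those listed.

4

Atlas, Bravo, Comet, Flint are pairwise disjoint (Atlas={1,8,9}; Bravo={3,7}; Comet={2,4,5}; Flint={6,10}).
Every remaining group overlaps one of these, and no 5 of the listed groups are pairwise disjoint, so 4 is the maximum.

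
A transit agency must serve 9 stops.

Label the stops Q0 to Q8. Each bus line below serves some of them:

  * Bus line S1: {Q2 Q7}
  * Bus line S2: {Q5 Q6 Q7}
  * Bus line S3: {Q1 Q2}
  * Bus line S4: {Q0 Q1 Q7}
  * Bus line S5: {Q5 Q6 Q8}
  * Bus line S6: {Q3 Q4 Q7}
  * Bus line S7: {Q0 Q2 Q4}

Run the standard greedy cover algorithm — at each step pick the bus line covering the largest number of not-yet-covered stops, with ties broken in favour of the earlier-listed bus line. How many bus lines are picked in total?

5

Greedy: pick S2 (covers 3 new) → pick S7 (covers 3 new) → pick S3 (covers 1 new) → pick S5 (covers 1 new) → pick S6 (covers 1 new). Total picks: 5.
(The true minimum cover uses only 4 bus lines, so greedy is not optimal here.)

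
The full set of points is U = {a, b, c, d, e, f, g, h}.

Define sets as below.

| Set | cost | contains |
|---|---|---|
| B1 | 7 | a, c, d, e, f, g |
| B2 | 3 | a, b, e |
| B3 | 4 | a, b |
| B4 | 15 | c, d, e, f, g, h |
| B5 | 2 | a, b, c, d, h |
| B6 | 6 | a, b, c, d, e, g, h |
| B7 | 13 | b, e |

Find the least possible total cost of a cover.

B1, B5 together cover every point (B1 ∪ B5 = {a, b, c, d, e, f, g, h}); total cost 7 + 2 = 9.
No covering selection has total cost below 9.

9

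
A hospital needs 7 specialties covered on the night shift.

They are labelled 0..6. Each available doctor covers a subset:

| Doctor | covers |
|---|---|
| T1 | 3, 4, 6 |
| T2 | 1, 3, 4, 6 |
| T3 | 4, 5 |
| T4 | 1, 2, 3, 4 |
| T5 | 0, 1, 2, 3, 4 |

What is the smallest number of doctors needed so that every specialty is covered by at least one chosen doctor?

T1 and T3 and T5 together: T1 ∪ T3 ∪ T5 = {0, 1, 2, 3, 4, 5, 6} — every specialty is covered.
Only T5 contains 0, so T5 is forced; the remaining 2 specialties need at least 2 more doctors (each remaining doctor adds at most 1) — so at least 3 doctors are needed, and 3 is optimal.

3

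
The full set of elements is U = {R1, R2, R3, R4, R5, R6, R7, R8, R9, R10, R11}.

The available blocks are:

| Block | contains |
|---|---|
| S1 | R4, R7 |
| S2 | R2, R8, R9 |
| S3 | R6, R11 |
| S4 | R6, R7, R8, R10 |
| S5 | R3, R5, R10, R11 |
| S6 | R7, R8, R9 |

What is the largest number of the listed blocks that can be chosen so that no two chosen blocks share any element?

3

S1, S2, S5 are pairwise disjoint (S1={R4,R7}; S2={R2,R8,R9}; S5={R3,R5,R10,R11}).
Every remaining block overlaps one of these, and no 4 of the listed blocks are pairwise disjoint, so 3 is the maximum.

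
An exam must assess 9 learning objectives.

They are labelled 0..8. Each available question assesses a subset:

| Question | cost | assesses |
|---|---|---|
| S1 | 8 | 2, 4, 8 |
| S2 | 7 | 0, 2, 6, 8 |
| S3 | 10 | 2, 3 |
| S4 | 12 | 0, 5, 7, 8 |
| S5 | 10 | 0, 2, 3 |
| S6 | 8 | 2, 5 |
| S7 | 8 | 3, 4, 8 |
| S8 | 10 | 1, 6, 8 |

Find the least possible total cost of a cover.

37

S2, S4, S7, S8 together cover every objective (S2 ∪ S4 ∪ S7 ∪ S8 = {0, 1, 2, 3, 4, 5, 6, 7, 8}); total cost 7 + 12 + 8 + 10 = 37.
No covering selection has total cost below 37.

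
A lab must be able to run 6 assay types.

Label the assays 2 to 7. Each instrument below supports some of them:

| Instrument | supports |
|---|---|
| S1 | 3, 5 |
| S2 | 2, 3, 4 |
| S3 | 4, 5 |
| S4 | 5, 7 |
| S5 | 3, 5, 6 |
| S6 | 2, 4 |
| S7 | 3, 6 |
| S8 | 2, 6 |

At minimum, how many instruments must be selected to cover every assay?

3

Take {S2, S4, S7}. Their union is {2, 3, 4, 5, 6, 7}, which is all 6 assays.
Only S4 contains 7, so S4 is forced; the remaining 4 assays need at least 2 more instruments (each remaining instrument adds at most 3) — so at least 3 instruments are needed, and 3 is optimal.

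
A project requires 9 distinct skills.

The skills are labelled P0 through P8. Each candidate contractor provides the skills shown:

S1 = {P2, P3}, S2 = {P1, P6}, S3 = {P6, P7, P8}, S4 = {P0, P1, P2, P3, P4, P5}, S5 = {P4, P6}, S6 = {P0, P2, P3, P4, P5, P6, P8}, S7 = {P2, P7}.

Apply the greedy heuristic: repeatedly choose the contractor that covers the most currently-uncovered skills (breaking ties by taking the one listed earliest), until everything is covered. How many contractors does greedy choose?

3

Greedy: pick S6 (covers 7 new) → pick S2 (covers 1 new) → pick S3 (covers 1 new). Total picks: 3.
(The true minimum cover uses only 2 contractors, so greedy is not optimal here.)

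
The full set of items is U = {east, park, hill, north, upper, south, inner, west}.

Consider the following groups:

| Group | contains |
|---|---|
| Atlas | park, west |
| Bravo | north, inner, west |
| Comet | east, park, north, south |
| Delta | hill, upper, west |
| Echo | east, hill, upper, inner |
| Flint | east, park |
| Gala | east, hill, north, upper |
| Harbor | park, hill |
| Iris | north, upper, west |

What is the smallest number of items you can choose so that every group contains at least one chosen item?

Take H = {park, hill, west}. Each listed group contains at least one of these, so H is a hitting set of size 3.
No choice of 2 items meets every group, so 3 is the minimum.

3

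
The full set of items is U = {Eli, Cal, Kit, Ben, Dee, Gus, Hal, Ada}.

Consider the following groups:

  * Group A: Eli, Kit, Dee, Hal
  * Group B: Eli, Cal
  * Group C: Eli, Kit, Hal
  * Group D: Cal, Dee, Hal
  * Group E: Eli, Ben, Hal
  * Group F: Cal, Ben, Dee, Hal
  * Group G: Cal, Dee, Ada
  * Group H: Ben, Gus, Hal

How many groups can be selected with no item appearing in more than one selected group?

2

G, H are pairwise disjoint (G={Cal,Dee,Ada}; H={Ben,Gus,Hal}).
Every remaining group overlaps one of these, and no 3 of the listed groups are pairwise disjoint, so 2 is the maximum.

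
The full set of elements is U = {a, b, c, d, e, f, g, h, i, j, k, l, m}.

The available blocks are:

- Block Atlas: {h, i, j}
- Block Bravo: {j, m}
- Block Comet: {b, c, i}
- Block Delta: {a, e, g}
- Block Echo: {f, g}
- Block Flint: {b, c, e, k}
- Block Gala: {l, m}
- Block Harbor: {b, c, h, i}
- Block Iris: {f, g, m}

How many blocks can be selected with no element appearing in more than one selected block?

Atlas, Echo, Flint, Gala are pairwise disjoint (Atlas={h,i,j}; Echo={f,g}; Flint={b,c,e,k}; Gala={l,m}).
Every remaining block overlaps one of these, and no 5 of the listed blocks are pairwise disjoint, so 4 is the maximum.

4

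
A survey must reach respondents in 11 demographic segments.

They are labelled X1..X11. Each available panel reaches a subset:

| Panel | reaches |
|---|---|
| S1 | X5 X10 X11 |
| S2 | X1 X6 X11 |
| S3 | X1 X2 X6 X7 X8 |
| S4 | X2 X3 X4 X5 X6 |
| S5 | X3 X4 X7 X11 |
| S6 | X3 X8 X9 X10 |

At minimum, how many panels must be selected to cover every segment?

S2 and S4 and S5 and S6 together: S2 ∪ S4 ∪ S5 ∪ S6 = {X1, X2, X3, X4, X5, X6, X7, X8, X9, X10, X11} — every segment is covered.
No 3 of the 6 panels cover everything (all 20 combinations miss at least one segment), so 4 is optimal.

4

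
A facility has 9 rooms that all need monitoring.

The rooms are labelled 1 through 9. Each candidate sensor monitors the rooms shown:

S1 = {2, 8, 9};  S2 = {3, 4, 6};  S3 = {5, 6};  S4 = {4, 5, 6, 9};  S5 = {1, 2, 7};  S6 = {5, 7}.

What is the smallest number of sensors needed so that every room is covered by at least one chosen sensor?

4

Take {S1, S2, S3, S5}. Their union is {1, 2, 3, 4, 5, 6, 7, 8, 9}, which is all 9 rooms.
No 3 of the 6 sensors cover everything (all 20 combinations miss at least one room), so 4 is optimal.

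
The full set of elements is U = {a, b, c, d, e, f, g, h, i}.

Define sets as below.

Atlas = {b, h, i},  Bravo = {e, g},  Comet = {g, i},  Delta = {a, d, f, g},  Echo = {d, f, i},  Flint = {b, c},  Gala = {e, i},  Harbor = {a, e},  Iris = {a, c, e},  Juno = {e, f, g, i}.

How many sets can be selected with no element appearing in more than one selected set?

3

Comet, Flint, Harbor are pairwise disjoint (Comet={g,i}; Flint={b,c}; Harbor={a,e}).
Every remaining set overlaps one of these, and no 4 of the listed sets are pairwise disjoint, so 3 is the maximum.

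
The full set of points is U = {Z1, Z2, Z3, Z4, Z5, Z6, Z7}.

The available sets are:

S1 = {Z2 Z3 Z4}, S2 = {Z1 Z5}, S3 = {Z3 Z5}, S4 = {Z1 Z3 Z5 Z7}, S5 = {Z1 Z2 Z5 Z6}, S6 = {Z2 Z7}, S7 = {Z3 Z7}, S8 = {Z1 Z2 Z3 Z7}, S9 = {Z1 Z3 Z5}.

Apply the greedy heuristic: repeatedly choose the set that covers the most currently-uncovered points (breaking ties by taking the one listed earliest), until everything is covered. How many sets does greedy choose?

Greedy: pick S4 (covers 4 new) → pick S1 (covers 2 new) → pick S5 (covers 1 new). Total picks: 3.

3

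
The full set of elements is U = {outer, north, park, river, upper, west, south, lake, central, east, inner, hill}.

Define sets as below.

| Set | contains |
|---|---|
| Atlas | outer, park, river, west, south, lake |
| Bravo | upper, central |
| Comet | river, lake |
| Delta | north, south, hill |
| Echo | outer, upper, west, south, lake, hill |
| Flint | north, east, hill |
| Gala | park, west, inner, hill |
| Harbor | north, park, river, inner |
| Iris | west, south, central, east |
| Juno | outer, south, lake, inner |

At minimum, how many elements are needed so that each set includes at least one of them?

4

The 4 elements {river, upper, south, hill} hit every set.
No choice of 3 elements meets every set, so 4 is the minimum.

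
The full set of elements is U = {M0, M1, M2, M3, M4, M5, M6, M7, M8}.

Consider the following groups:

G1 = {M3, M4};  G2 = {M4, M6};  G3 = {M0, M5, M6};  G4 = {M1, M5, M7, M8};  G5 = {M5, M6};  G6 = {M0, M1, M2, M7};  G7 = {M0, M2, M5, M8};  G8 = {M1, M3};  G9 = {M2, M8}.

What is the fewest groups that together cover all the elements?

Take {G1, G2, G4, G7}. Their union is {M0, M1, M2, M3, M4, M5, M6, M7, M8}, which is all 9 elements.
No 3 of the 9 groups cover everything (all 84 combinations miss at least one element), so 4 is optimal.

4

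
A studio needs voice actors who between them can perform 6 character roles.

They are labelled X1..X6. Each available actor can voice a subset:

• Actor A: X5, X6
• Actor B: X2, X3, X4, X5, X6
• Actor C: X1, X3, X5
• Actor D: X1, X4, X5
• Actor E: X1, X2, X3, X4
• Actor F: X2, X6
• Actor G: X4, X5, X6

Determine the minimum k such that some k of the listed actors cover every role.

2

Take {A, E}. Their union is {X1, X2, X3, X4, X5, X6}, which is all 6 roles.
No single actor has all 6 roles (the largest, B, has 5), so 2 is optimal.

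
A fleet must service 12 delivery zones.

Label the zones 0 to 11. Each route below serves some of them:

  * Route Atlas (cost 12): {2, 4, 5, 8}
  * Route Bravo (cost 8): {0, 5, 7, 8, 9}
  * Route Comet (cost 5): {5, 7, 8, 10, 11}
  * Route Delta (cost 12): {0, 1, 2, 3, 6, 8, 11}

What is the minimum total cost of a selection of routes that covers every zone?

37

Atlas, Bravo, Comet, Delta together cover every zone (Atlas ∪ Bravo ∪ Comet ∪ Delta = {0, 1, 2, 3, 4, 5, 6, 7, 8, 9, 10, 11}); total cost 12 + 8 + 5 + 12 = 37.
No covering selection has total cost below 37.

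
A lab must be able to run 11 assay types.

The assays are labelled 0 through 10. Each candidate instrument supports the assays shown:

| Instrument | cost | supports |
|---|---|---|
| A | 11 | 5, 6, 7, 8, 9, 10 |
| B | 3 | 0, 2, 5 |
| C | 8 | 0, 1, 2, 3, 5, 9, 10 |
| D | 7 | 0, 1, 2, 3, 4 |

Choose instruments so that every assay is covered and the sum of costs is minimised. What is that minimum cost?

A, D together cover every assay (A ∪ D = {0, 1, 2, 3, 4, 5, 6, 7, 8, 9, 10}); total cost 11 + 7 = 18.
The greedy pick B, C, A, D costs 29; no covering selection beats 18.

18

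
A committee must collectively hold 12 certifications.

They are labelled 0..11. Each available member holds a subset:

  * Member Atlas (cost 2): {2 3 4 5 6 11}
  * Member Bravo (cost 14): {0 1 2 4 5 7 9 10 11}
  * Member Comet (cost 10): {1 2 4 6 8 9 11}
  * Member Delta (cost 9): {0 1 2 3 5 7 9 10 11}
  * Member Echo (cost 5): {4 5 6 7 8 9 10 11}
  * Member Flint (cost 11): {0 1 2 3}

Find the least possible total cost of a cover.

14

Delta, Echo together cover every certification (Delta ∪ Echo = {0, 1, 2, 3, 4, 5, 6, 7, 8, 9, 10, 11}); total cost 9 + 5 = 14.
The greedy pick Atlas, Echo, Delta costs 16; no covering selection beats 14.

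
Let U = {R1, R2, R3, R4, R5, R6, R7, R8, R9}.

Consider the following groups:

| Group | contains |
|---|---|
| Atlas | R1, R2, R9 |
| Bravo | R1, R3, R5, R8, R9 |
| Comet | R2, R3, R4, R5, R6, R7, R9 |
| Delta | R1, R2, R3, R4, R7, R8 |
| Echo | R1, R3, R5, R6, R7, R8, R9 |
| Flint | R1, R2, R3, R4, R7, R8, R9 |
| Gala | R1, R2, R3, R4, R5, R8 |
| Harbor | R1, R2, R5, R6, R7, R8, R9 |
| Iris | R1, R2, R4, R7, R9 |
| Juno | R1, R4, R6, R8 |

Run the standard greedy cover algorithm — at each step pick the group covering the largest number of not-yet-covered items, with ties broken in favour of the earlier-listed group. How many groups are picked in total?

Greedy: pick Comet (covers 7 new) → pick Bravo (covers 2 new). Total picks: 2.

2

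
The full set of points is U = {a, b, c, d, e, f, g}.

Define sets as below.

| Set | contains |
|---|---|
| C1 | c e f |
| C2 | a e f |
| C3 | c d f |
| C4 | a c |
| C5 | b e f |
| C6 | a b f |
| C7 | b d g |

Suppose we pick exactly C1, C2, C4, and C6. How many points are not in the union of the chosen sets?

Union of C1, C2, C4, C6 = {a, b, c, e, f}.
Not covered: d, g — 2 points.

2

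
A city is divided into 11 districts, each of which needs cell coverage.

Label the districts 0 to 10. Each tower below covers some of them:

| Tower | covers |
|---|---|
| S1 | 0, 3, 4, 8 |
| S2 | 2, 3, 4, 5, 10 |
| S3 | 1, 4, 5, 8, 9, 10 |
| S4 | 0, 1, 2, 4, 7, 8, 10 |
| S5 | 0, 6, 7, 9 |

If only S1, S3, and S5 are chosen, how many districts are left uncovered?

Union of S1, S3, S5 = {0, 1, 3, 4, 5, 6, 7, 8, 9, 10}.
Not covered: 2 — 1 district.

1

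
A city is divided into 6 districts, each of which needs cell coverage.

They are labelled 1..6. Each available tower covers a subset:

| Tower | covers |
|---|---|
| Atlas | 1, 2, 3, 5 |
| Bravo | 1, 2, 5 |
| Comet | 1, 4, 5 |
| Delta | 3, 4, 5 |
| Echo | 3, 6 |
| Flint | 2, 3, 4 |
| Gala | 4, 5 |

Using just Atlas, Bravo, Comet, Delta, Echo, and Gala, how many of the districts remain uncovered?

0

Union of Atlas, Bravo, Comet, Delta, Echo, Gala = {1, 2, 3, 4, 5, 6} — that's every district, so 0 are uncovered.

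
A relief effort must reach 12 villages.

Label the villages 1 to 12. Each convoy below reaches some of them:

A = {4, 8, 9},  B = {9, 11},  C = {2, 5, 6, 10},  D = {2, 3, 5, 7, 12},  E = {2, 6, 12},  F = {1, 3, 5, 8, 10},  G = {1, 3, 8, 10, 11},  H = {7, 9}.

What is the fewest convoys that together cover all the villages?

4

Take {A, C, D, G}. Their union is {1, 2, 3, 4, 5, 6, 7, 8, 9, 10, 11, 12}, which is all 12 villages.
No 3 of the 8 convoys cover everything (all 56 combinations miss at least one village), so 4 is optimal.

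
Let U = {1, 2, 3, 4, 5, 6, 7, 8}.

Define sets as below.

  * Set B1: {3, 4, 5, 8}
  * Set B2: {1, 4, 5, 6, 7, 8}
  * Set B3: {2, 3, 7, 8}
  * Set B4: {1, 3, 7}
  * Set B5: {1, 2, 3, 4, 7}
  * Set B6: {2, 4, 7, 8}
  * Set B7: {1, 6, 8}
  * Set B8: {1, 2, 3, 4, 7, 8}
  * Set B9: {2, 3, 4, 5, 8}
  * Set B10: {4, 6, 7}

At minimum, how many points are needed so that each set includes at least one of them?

2

The 2 points {7, 8} hit every set.
No single point lies in every set, so at least 2 are needed and 2 is optimal.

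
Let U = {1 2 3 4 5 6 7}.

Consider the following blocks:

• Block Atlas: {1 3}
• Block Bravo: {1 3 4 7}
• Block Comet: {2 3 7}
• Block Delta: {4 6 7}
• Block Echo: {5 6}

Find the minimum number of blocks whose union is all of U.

Bravo and Comet and Echo together: Bravo ∪ Comet ∪ Echo = {1, 2, 3, 4, 5, 6, 7} — every item is covered.
Only Comet contains 2, so Comet is forced; the remaining 4 items need at least 2 more blocks (each remaining block adds at most 2) — so at least 3 blocks are needed, and 3 is optimal.

3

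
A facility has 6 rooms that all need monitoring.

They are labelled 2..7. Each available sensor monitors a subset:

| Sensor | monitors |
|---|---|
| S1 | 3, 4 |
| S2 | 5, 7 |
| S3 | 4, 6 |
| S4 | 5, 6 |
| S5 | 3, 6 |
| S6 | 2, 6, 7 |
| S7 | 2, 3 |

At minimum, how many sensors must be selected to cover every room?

3

S2 and S3 and S7 together: S2 ∪ S3 ∪ S7 = {2, 3, 4, 5, 6, 7} — every room is covered.
No 2 of the 7 sensors cover everything (all 21 combinations miss at least one room), so 3 is optimal.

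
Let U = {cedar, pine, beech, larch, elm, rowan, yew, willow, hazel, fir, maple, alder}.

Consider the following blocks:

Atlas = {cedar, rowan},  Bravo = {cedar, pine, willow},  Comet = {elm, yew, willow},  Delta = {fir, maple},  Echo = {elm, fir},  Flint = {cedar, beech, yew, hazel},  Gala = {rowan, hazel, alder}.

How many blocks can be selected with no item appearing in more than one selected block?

3

Bravo, Delta, Gala are pairwise disjoint (Bravo={cedar,pine,willow}; Delta={fir,maple}; Gala={rowan,hazel,alder}).
Every remaining block overlaps one of these, and no 4 of the listed blocks are pairwise disjoint, so 3 is the maximum.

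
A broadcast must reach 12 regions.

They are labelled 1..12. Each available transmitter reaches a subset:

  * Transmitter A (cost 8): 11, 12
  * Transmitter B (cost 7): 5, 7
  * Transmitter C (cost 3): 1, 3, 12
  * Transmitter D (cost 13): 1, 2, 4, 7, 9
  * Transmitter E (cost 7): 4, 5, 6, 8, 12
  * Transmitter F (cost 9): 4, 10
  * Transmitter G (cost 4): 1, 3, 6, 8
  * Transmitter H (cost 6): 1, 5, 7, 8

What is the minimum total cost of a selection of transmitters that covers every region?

40

A, C, D, E, F together cover every region (A ∪ C ∪ D ∪ E ∪ F = {1, 2, 3, 4, 5, 6, 7, 8, 9, 10, 11, 12}); total cost 8 + 3 + 13 + 7 + 9 = 40.
No covering selection has total cost below 40.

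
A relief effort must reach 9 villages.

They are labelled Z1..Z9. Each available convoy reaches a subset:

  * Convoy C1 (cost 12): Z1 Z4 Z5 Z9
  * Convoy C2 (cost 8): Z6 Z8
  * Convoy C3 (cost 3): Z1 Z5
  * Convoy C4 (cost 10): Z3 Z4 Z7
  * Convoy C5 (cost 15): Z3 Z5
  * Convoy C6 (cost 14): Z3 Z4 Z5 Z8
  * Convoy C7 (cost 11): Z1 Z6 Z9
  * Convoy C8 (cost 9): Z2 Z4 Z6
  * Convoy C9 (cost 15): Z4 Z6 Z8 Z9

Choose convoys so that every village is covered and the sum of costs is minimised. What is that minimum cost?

C3, C4, C8, C9 together cover every village (C3 ∪ C4 ∪ C8 ∪ C9 = {Z1, Z2, Z3, Z4, Z5, Z6, Z7, Z8, Z9}); total cost 3 + 10 + 9 + 15 = 37.
No covering selection has total cost below 37.

37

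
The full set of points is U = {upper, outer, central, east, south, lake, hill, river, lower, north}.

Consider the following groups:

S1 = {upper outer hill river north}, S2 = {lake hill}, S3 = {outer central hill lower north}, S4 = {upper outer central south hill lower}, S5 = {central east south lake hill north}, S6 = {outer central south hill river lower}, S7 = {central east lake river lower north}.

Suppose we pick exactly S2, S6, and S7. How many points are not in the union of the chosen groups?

1

Union of S2, S6, S7 = {outer, central, east, south, lake, hill, river, lower, north}.
Not covered: upper — 1 point.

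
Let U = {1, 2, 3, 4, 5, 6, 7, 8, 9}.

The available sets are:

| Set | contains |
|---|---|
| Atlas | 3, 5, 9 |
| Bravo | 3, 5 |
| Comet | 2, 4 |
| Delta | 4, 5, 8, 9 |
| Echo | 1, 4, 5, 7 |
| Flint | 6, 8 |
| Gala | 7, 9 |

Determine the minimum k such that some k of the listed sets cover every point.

Take {Atlas, Comet, Echo, Flint}. Their union is {1, 2, 3, 4, 5, 6, 7, 8, 9}, which is all 9 points.
Only Echo contains 1, so Echo is forced; the remaining 5 points need at least 3 more sets (each remaining set adds at most 2) — so at least 4 sets are needed, and 4 is optimal.

4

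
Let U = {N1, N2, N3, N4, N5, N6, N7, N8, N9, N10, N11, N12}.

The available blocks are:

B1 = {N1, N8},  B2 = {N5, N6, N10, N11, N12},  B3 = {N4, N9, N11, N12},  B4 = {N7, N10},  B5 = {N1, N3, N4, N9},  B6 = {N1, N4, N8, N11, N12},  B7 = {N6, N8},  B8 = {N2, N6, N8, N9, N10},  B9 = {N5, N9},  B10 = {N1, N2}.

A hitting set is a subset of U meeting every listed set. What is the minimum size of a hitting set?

Take H = {N1, N6, N9, N10}. Each listed block contains at least one of these, so H is a hitting set of size 4.
The blocks B4, B7, B9, B10 are pairwise disjoint, so any hitting set needs a separate element for each — at least 4. Hence 4 is optimal.

4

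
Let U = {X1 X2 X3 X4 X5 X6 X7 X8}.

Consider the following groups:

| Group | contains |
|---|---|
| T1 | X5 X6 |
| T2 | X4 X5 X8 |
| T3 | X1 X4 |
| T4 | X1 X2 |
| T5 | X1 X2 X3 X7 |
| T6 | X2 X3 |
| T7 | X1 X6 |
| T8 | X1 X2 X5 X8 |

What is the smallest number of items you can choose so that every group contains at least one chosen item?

H = {X1, X2, X5} meets every group (each contains at least one member of H), and |H| = 3.
The groups T1, T3, T6 are pairwise disjoint, so any hitting set needs a separate item for each — at least 3. Hence 3 is optimal.

3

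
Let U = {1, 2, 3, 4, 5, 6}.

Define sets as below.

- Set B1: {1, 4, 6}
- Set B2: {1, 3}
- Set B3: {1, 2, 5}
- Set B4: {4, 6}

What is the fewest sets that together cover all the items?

B2, B3, and B4 cover everything between them: the union {1, 2, 3, 4, 5, 6} is all of U.
Only B3 contains 2, so B3 is forced; the remaining 3 items need at least 2 more sets (each remaining set adds at most 2) — so at least 3 sets are needed, and 3 is optimal.

3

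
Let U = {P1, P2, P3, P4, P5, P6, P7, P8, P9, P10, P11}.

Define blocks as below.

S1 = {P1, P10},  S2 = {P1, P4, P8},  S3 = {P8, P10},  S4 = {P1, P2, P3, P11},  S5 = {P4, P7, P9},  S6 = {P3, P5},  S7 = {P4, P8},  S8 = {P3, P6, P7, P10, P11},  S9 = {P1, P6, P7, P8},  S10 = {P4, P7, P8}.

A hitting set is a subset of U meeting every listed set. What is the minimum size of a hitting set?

The 4 points {P3, P8, P9, P10} hit every block.
No choice of 3 points meets every block, so 4 is the minimum.

4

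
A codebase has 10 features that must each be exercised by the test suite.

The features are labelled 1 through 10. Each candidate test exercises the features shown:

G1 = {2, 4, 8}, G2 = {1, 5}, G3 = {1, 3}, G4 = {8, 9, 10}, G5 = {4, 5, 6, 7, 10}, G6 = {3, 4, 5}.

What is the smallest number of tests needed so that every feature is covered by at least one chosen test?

G1 and G3 and G4 and G5 together: G1 ∪ G3 ∪ G4 ∪ G5 = {1, 2, 3, 4, 5, 6, 7, 8, 9, 10} — every feature is covered.
Only G5 contains 6, so G5 is forced; the remaining 5 features need at least 3 more tests (each remaining test adds at most 2) — so at least 4 tests are needed, and 4 is optimal.

4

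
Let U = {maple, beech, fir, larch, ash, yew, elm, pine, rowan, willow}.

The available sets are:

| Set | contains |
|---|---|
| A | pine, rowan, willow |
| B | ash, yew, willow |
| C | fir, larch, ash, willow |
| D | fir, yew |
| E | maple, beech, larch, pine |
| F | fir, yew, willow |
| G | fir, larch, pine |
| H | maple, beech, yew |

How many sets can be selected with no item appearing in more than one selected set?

B, E are pairwise disjoint (B={ash,yew,willow}; E={maple,beech,larch,pine}).
Every remaining set overlaps one of these, and no 3 of the listed sets are pairwise disjoint, so 2 is the maximum.

2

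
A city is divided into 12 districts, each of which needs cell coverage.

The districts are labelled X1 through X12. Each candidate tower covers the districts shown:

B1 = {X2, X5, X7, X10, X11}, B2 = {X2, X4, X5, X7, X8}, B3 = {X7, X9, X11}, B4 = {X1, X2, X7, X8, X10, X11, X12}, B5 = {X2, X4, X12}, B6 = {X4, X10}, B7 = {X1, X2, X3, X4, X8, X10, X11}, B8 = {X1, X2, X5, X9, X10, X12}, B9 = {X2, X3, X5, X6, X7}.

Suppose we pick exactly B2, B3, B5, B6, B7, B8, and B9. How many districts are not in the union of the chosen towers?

Union of B2, B3, B5, B6, B7, B8, B9 = {X1, X2, X3, X4, X5, X6, X7, X8, X9, X10, X11, X12} — that's every district, so 0 are uncovered.

0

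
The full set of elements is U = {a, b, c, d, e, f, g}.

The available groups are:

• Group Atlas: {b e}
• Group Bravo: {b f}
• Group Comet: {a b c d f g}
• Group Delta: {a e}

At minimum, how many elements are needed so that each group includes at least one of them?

The 2 elements {a, b} hit every group.
The groups Bravo, Delta are pairwise disjoint, so any hitting set needs a separate element for each — at least 2. Hence 2 is optimal.

2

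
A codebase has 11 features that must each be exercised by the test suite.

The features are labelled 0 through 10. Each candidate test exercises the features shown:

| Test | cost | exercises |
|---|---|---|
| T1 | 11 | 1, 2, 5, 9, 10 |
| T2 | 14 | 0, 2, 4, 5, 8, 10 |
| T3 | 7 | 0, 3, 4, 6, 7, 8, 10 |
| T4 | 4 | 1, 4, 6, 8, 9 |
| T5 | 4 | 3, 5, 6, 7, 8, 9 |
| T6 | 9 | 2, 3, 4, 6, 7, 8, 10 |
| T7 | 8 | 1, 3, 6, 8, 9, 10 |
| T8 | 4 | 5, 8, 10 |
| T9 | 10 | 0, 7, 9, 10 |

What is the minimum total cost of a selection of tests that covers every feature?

T1, T3 together cover every feature (T1 ∪ T3 = {0, 1, 2, 3, 4, 5, 6, 7, 8, 9, 10}); total cost 11 + 7 = 18.
The greedy pick T5, T4, T3, T6 costs 24; no covering selection beats 18.

18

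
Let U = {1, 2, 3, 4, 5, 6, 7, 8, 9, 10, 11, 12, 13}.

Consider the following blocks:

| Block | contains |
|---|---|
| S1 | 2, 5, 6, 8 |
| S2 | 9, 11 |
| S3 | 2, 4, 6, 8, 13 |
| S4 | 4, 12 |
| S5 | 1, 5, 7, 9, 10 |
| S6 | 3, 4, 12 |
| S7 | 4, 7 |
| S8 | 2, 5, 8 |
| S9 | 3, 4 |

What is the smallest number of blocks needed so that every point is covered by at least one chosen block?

4

S2, S3, S5, and S6 cover everything between them: the union {1, 2, 3, 4, 5, 6, 7, 8, 9, 10, 11, 12, 13} is all of U.
Only S2 contains 11, so S2 is forced; the remaining 11 points need at least 3 more blocks (each remaining block adds at most 5) — so at least 4 blocks are needed, and 4 is optimal.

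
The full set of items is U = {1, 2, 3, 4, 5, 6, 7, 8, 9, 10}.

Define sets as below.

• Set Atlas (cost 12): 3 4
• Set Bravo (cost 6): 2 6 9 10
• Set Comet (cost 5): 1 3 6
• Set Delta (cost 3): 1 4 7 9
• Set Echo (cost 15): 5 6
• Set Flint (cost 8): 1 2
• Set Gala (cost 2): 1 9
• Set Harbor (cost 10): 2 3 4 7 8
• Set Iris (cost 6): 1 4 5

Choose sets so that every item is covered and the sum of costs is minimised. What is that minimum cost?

Bravo, Harbor, Iris together cover every item (Bravo ∪ Harbor ∪ Iris = {1, 2, 3, 4, 5, 6, 7, 8, 9, 10}); total cost 6 + 10 + 6 = 22.
The greedy pick Delta, Bravo, Comet, Iris, Harbor costs 30; no covering selection beats 22.

22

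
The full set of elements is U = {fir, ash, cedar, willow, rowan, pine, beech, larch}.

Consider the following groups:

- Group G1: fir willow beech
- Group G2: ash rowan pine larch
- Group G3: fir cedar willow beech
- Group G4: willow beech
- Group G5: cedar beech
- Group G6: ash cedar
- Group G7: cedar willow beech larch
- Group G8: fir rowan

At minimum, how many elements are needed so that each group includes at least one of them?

The 3 elements {fir, ash, beech} hit every group.
The groups G4, G6, G8 are pairwise disjoint, so any hitting set needs a separate element for each — at least 3. Hence 3 is optimal.

3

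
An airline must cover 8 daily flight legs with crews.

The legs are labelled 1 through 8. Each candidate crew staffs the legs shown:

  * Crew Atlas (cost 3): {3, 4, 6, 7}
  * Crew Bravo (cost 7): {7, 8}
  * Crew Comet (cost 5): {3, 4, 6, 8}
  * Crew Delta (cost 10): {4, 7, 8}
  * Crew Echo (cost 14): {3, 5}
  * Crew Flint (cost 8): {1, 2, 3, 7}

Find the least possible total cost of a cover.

27

Comet, Echo, Flint together cover every leg (Comet ∪ Echo ∪ Flint = {1, 2, 3, 4, 5, 6, 7, 8}); total cost 5 + 14 + 8 = 27.
The greedy pick Atlas, Flint, Comet, Echo costs 30; no covering selection beats 27.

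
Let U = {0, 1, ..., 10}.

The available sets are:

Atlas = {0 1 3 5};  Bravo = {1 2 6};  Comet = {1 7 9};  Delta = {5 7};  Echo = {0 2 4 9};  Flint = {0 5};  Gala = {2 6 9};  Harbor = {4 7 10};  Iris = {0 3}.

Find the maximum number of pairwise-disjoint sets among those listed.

3

Flint, Gala, Harbor are pairwise disjoint (Flint={0,5}; Gala={2,6,9}; Harbor={4,7,10}).
Every remaining set overlaps one of these, and no 4 of the listed sets are pairwise disjoint, so 3 is the maximum.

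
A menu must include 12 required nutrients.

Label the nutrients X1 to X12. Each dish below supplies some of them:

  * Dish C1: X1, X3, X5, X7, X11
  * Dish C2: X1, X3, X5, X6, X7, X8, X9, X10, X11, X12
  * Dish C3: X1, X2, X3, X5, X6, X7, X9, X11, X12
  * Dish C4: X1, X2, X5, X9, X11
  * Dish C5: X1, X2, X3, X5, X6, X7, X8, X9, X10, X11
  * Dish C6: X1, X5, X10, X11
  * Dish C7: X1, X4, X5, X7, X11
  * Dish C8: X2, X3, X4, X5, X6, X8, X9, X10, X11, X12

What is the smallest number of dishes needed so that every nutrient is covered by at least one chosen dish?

2

Take {C1, C8}. Their union is {X1, X2, X3, X4, X5, X6, X7, X8, X9, X10, X11, X12}, which is all 12 nutrients.
No single dish has all 12 nutrients (the largest, C2, has 10), so 2 is optimal.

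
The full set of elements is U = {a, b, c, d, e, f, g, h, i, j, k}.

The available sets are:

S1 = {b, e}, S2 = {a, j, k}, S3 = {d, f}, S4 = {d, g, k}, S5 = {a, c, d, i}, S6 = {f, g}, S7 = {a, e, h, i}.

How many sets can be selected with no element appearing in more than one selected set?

3

S1, S2, S3 are pairwise disjoint (S1={b,e}; S2={a,j,k}; S3={d,f}).
Every remaining set overlaps one of these, and no 4 of the listed sets are pairwise disjoint, so 3 is the maximum.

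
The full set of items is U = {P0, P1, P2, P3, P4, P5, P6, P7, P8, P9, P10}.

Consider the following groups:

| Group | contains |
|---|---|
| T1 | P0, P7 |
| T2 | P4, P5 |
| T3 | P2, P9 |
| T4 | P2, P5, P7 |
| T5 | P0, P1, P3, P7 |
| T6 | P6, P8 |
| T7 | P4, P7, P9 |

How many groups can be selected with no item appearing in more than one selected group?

T1, T2, T3, T6 are pairwise disjoint (T1={P0,P7}; T2={P4,P5}; T3={P2,P9}; T6={P6,P8}).
Every remaining group overlaps one of these, and no 5 of the listed groups are pairwise disjoint, so 4 is the maximum.

4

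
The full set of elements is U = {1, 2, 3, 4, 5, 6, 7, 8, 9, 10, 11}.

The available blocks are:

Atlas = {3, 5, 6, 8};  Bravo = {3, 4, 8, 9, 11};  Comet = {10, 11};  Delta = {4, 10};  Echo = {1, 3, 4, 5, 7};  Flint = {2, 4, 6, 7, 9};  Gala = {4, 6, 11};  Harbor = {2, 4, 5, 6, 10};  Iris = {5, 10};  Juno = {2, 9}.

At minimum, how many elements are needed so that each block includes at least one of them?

4

The 4 elements {3, 9, 10, 11} hit every block.
No choice of 3 elements meets every block, so 4 is the minimum.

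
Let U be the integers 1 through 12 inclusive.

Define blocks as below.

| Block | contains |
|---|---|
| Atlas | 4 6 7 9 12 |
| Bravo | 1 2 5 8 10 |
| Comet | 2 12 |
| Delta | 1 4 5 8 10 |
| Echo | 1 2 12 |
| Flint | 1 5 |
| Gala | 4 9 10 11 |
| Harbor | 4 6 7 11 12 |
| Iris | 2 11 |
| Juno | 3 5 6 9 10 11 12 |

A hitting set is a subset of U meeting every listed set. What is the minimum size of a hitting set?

3

H = {2, 4, 5} meets every block (each contains at least one member of H), and |H| = 3.
The blocks Comet, Flint, Gala are pairwise disjoint, so any hitting set needs a separate item for each — at least 3. Hence 3 is optimal.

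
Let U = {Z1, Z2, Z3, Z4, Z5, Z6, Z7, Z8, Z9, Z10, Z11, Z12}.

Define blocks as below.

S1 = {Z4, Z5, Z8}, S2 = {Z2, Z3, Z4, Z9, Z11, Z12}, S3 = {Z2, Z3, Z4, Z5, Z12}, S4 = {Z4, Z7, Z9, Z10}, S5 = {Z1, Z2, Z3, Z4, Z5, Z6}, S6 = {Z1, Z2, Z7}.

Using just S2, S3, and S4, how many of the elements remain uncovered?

3

Union of S2, S3, S4 = {Z2, Z3, Z4, Z5, Z7, Z9, Z10, Z11, Z12}.
Not covered: Z1, Z6, Z8 — 3 elements.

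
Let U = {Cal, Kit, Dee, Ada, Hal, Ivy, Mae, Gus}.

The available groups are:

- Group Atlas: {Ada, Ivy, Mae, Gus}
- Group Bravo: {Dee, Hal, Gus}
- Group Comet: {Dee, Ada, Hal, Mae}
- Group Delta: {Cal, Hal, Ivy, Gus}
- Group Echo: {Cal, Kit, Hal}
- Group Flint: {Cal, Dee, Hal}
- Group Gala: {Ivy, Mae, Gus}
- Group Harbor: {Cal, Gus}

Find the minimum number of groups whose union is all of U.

Comet, Delta, and Echo cover everything between them: the union {Cal, Kit, Dee, Ada, Hal, Ivy, Mae, Gus} is all of U.
Only Echo contains Kit, so Echo is forced; the remaining 5 items need at least 2 more groups (each remaining group adds at most 4) — so at least 3 groups are needed, and 3 is optimal.

3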